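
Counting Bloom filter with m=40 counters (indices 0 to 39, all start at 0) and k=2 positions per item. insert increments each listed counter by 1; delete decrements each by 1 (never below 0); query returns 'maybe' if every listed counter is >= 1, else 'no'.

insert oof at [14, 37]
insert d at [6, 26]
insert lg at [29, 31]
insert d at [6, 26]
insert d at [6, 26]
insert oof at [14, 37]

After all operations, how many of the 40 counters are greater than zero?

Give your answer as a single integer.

Step 1: insert oof at [14, 37] -> counters=[0,0,0,0,0,0,0,0,0,0,0,0,0,0,1,0,0,0,0,0,0,0,0,0,0,0,0,0,0,0,0,0,0,0,0,0,0,1,0,0]
Step 2: insert d at [6, 26] -> counters=[0,0,0,0,0,0,1,0,0,0,0,0,0,0,1,0,0,0,0,0,0,0,0,0,0,0,1,0,0,0,0,0,0,0,0,0,0,1,0,0]
Step 3: insert lg at [29, 31] -> counters=[0,0,0,0,0,0,1,0,0,0,0,0,0,0,1,0,0,0,0,0,0,0,0,0,0,0,1,0,0,1,0,1,0,0,0,0,0,1,0,0]
Step 4: insert d at [6, 26] -> counters=[0,0,0,0,0,0,2,0,0,0,0,0,0,0,1,0,0,0,0,0,0,0,0,0,0,0,2,0,0,1,0,1,0,0,0,0,0,1,0,0]
Step 5: insert d at [6, 26] -> counters=[0,0,0,0,0,0,3,0,0,0,0,0,0,0,1,0,0,0,0,0,0,0,0,0,0,0,3,0,0,1,0,1,0,0,0,0,0,1,0,0]
Step 6: insert oof at [14, 37] -> counters=[0,0,0,0,0,0,3,0,0,0,0,0,0,0,2,0,0,0,0,0,0,0,0,0,0,0,3,0,0,1,0,1,0,0,0,0,0,2,0,0]
Final counters=[0,0,0,0,0,0,3,0,0,0,0,0,0,0,2,0,0,0,0,0,0,0,0,0,0,0,3,0,0,1,0,1,0,0,0,0,0,2,0,0] -> 6 nonzero

Answer: 6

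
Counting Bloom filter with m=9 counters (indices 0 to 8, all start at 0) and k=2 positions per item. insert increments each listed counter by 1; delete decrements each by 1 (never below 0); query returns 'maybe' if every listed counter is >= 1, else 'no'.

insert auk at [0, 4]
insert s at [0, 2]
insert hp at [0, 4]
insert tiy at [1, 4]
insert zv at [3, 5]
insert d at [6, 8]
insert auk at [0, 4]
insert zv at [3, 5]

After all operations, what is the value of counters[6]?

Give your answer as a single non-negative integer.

Step 1: insert auk at [0, 4] -> counters=[1,0,0,0,1,0,0,0,0]
Step 2: insert s at [0, 2] -> counters=[2,0,1,0,1,0,0,0,0]
Step 3: insert hp at [0, 4] -> counters=[3,0,1,0,2,0,0,0,0]
Step 4: insert tiy at [1, 4] -> counters=[3,1,1,0,3,0,0,0,0]
Step 5: insert zv at [3, 5] -> counters=[3,1,1,1,3,1,0,0,0]
Step 6: insert d at [6, 8] -> counters=[3,1,1,1,3,1,1,0,1]
Step 7: insert auk at [0, 4] -> counters=[4,1,1,1,4,1,1,0,1]
Step 8: insert zv at [3, 5] -> counters=[4,1,1,2,4,2,1,0,1]
Final counters=[4,1,1,2,4,2,1,0,1] -> counters[6]=1

Answer: 1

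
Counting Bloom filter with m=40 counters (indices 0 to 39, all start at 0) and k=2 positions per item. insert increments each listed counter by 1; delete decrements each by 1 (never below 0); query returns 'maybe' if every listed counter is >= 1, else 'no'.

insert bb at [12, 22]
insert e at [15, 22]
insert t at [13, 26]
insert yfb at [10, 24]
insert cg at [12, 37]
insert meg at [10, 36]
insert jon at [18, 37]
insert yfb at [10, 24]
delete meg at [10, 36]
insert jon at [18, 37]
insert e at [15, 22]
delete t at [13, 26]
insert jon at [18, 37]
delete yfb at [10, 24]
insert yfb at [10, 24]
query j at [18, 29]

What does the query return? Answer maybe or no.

Answer: no

Derivation:
Step 1: insert bb at [12, 22] -> counters=[0,0,0,0,0,0,0,0,0,0,0,0,1,0,0,0,0,0,0,0,0,0,1,0,0,0,0,0,0,0,0,0,0,0,0,0,0,0,0,0]
Step 2: insert e at [15, 22] -> counters=[0,0,0,0,0,0,0,0,0,0,0,0,1,0,0,1,0,0,0,0,0,0,2,0,0,0,0,0,0,0,0,0,0,0,0,0,0,0,0,0]
Step 3: insert t at [13, 26] -> counters=[0,0,0,0,0,0,0,0,0,0,0,0,1,1,0,1,0,0,0,0,0,0,2,0,0,0,1,0,0,0,0,0,0,0,0,0,0,0,0,0]
Step 4: insert yfb at [10, 24] -> counters=[0,0,0,0,0,0,0,0,0,0,1,0,1,1,0,1,0,0,0,0,0,0,2,0,1,0,1,0,0,0,0,0,0,0,0,0,0,0,0,0]
Step 5: insert cg at [12, 37] -> counters=[0,0,0,0,0,0,0,0,0,0,1,0,2,1,0,1,0,0,0,0,0,0,2,0,1,0,1,0,0,0,0,0,0,0,0,0,0,1,0,0]
Step 6: insert meg at [10, 36] -> counters=[0,0,0,0,0,0,0,0,0,0,2,0,2,1,0,1,0,0,0,0,0,0,2,0,1,0,1,0,0,0,0,0,0,0,0,0,1,1,0,0]
Step 7: insert jon at [18, 37] -> counters=[0,0,0,0,0,0,0,0,0,0,2,0,2,1,0,1,0,0,1,0,0,0,2,0,1,0,1,0,0,0,0,0,0,0,0,0,1,2,0,0]
Step 8: insert yfb at [10, 24] -> counters=[0,0,0,0,0,0,0,0,0,0,3,0,2,1,0,1,0,0,1,0,0,0,2,0,2,0,1,0,0,0,0,0,0,0,0,0,1,2,0,0]
Step 9: delete meg at [10, 36] -> counters=[0,0,0,0,0,0,0,0,0,0,2,0,2,1,0,1,0,0,1,0,0,0,2,0,2,0,1,0,0,0,0,0,0,0,0,0,0,2,0,0]
Step 10: insert jon at [18, 37] -> counters=[0,0,0,0,0,0,0,0,0,0,2,0,2,1,0,1,0,0,2,0,0,0,2,0,2,0,1,0,0,0,0,0,0,0,0,0,0,3,0,0]
Step 11: insert e at [15, 22] -> counters=[0,0,0,0,0,0,0,0,0,0,2,0,2,1,0,2,0,0,2,0,0,0,3,0,2,0,1,0,0,0,0,0,0,0,0,0,0,3,0,0]
Step 12: delete t at [13, 26] -> counters=[0,0,0,0,0,0,0,0,0,0,2,0,2,0,0,2,0,0,2,0,0,0,3,0,2,0,0,0,0,0,0,0,0,0,0,0,0,3,0,0]
Step 13: insert jon at [18, 37] -> counters=[0,0,0,0,0,0,0,0,0,0,2,0,2,0,0,2,0,0,3,0,0,0,3,0,2,0,0,0,0,0,0,0,0,0,0,0,0,4,0,0]
Step 14: delete yfb at [10, 24] -> counters=[0,0,0,0,0,0,0,0,0,0,1,0,2,0,0,2,0,0,3,0,0,0,3,0,1,0,0,0,0,0,0,0,0,0,0,0,0,4,0,0]
Step 15: insert yfb at [10, 24] -> counters=[0,0,0,0,0,0,0,0,0,0,2,0,2,0,0,2,0,0,3,0,0,0,3,0,2,0,0,0,0,0,0,0,0,0,0,0,0,4,0,0]
Query j: check counters[18]=3 counters[29]=0 -> no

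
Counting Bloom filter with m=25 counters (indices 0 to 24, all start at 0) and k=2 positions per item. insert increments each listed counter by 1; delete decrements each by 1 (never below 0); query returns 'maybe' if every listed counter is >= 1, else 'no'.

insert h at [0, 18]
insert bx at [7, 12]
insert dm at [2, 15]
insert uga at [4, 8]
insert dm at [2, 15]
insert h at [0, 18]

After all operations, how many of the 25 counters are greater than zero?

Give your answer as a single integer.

Step 1: insert h at [0, 18] -> counters=[1,0,0,0,0,0,0,0,0,0,0,0,0,0,0,0,0,0,1,0,0,0,0,0,0]
Step 2: insert bx at [7, 12] -> counters=[1,0,0,0,0,0,0,1,0,0,0,0,1,0,0,0,0,0,1,0,0,0,0,0,0]
Step 3: insert dm at [2, 15] -> counters=[1,0,1,0,0,0,0,1,0,0,0,0,1,0,0,1,0,0,1,0,0,0,0,0,0]
Step 4: insert uga at [4, 8] -> counters=[1,0,1,0,1,0,0,1,1,0,0,0,1,0,0,1,0,0,1,0,0,0,0,0,0]
Step 5: insert dm at [2, 15] -> counters=[1,0,2,0,1,0,0,1,1,0,0,0,1,0,0,2,0,0,1,0,0,0,0,0,0]
Step 6: insert h at [0, 18] -> counters=[2,0,2,0,1,0,0,1,1,0,0,0,1,0,0,2,0,0,2,0,0,0,0,0,0]
Final counters=[2,0,2,0,1,0,0,1,1,0,0,0,1,0,0,2,0,0,2,0,0,0,0,0,0] -> 8 nonzero

Answer: 8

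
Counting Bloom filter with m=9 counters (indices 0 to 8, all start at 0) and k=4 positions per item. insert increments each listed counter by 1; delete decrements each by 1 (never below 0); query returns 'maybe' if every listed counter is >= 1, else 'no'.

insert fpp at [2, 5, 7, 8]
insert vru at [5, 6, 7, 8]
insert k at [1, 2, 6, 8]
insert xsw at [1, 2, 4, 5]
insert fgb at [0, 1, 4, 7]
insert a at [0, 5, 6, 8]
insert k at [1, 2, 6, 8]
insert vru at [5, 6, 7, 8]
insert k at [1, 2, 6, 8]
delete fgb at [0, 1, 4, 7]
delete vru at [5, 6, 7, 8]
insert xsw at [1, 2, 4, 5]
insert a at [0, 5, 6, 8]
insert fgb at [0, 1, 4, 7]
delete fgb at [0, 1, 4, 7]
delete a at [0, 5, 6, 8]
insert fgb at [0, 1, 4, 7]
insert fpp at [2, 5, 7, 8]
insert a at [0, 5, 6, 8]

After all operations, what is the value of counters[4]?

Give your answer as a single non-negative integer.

Step 1: insert fpp at [2, 5, 7, 8] -> counters=[0,0,1,0,0,1,0,1,1]
Step 2: insert vru at [5, 6, 7, 8] -> counters=[0,0,1,0,0,2,1,2,2]
Step 3: insert k at [1, 2, 6, 8] -> counters=[0,1,2,0,0,2,2,2,3]
Step 4: insert xsw at [1, 2, 4, 5] -> counters=[0,2,3,0,1,3,2,2,3]
Step 5: insert fgb at [0, 1, 4, 7] -> counters=[1,3,3,0,2,3,2,3,3]
Step 6: insert a at [0, 5, 6, 8] -> counters=[2,3,3,0,2,4,3,3,4]
Step 7: insert k at [1, 2, 6, 8] -> counters=[2,4,4,0,2,4,4,3,5]
Step 8: insert vru at [5, 6, 7, 8] -> counters=[2,4,4,0,2,5,5,4,6]
Step 9: insert k at [1, 2, 6, 8] -> counters=[2,5,5,0,2,5,6,4,7]
Step 10: delete fgb at [0, 1, 4, 7] -> counters=[1,4,5,0,1,5,6,3,7]
Step 11: delete vru at [5, 6, 7, 8] -> counters=[1,4,5,0,1,4,5,2,6]
Step 12: insert xsw at [1, 2, 4, 5] -> counters=[1,5,6,0,2,5,5,2,6]
Step 13: insert a at [0, 5, 6, 8] -> counters=[2,5,6,0,2,6,6,2,7]
Step 14: insert fgb at [0, 1, 4, 7] -> counters=[3,6,6,0,3,6,6,3,7]
Step 15: delete fgb at [0, 1, 4, 7] -> counters=[2,5,6,0,2,6,6,2,7]
Step 16: delete a at [0, 5, 6, 8] -> counters=[1,5,6,0,2,5,5,2,6]
Step 17: insert fgb at [0, 1, 4, 7] -> counters=[2,6,6,0,3,5,5,3,6]
Step 18: insert fpp at [2, 5, 7, 8] -> counters=[2,6,7,0,3,6,5,4,7]
Step 19: insert a at [0, 5, 6, 8] -> counters=[3,6,7,0,3,7,6,4,8]
Final counters=[3,6,7,0,3,7,6,4,8] -> counters[4]=3

Answer: 3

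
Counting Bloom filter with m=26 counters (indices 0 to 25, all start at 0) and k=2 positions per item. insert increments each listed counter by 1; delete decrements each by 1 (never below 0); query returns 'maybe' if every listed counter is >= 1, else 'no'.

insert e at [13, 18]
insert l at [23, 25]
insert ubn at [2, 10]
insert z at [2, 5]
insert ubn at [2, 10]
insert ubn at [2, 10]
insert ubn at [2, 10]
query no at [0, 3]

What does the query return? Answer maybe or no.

Answer: no

Derivation:
Step 1: insert e at [13, 18] -> counters=[0,0,0,0,0,0,0,0,0,0,0,0,0,1,0,0,0,0,1,0,0,0,0,0,0,0]
Step 2: insert l at [23, 25] -> counters=[0,0,0,0,0,0,0,0,0,0,0,0,0,1,0,0,0,0,1,0,0,0,0,1,0,1]
Step 3: insert ubn at [2, 10] -> counters=[0,0,1,0,0,0,0,0,0,0,1,0,0,1,0,0,0,0,1,0,0,0,0,1,0,1]
Step 4: insert z at [2, 5] -> counters=[0,0,2,0,0,1,0,0,0,0,1,0,0,1,0,0,0,0,1,0,0,0,0,1,0,1]
Step 5: insert ubn at [2, 10] -> counters=[0,0,3,0,0,1,0,0,0,0,2,0,0,1,0,0,0,0,1,0,0,0,0,1,0,1]
Step 6: insert ubn at [2, 10] -> counters=[0,0,4,0,0,1,0,0,0,0,3,0,0,1,0,0,0,0,1,0,0,0,0,1,0,1]
Step 7: insert ubn at [2, 10] -> counters=[0,0,5,0,0,1,0,0,0,0,4,0,0,1,0,0,0,0,1,0,0,0,0,1,0,1]
Query no: check counters[0]=0 counters[3]=0 -> no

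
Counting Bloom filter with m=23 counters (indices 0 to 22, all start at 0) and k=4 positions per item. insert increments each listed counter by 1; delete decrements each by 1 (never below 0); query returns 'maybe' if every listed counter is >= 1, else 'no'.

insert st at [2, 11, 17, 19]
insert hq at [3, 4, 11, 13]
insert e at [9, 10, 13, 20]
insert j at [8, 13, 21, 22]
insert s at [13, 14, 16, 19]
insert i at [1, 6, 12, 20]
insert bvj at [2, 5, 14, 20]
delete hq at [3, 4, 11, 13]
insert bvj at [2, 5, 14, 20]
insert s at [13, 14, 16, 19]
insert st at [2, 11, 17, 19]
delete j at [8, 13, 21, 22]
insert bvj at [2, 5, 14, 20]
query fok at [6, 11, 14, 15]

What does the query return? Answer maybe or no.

Answer: no

Derivation:
Step 1: insert st at [2, 11, 17, 19] -> counters=[0,0,1,0,0,0,0,0,0,0,0,1,0,0,0,0,0,1,0,1,0,0,0]
Step 2: insert hq at [3, 4, 11, 13] -> counters=[0,0,1,1,1,0,0,0,0,0,0,2,0,1,0,0,0,1,0,1,0,0,0]
Step 3: insert e at [9, 10, 13, 20] -> counters=[0,0,1,1,1,0,0,0,0,1,1,2,0,2,0,0,0,1,0,1,1,0,0]
Step 4: insert j at [8, 13, 21, 22] -> counters=[0,0,1,1,1,0,0,0,1,1,1,2,0,3,0,0,0,1,0,1,1,1,1]
Step 5: insert s at [13, 14, 16, 19] -> counters=[0,0,1,1,1,0,0,0,1,1,1,2,0,4,1,0,1,1,0,2,1,1,1]
Step 6: insert i at [1, 6, 12, 20] -> counters=[0,1,1,1,1,0,1,0,1,1,1,2,1,4,1,0,1,1,0,2,2,1,1]
Step 7: insert bvj at [2, 5, 14, 20] -> counters=[0,1,2,1,1,1,1,0,1,1,1,2,1,4,2,0,1,1,0,2,3,1,1]
Step 8: delete hq at [3, 4, 11, 13] -> counters=[0,1,2,0,0,1,1,0,1,1,1,1,1,3,2,0,1,1,0,2,3,1,1]
Step 9: insert bvj at [2, 5, 14, 20] -> counters=[0,1,3,0,0,2,1,0,1,1,1,1,1,3,3,0,1,1,0,2,4,1,1]
Step 10: insert s at [13, 14, 16, 19] -> counters=[0,1,3,0,0,2,1,0,1,1,1,1,1,4,4,0,2,1,0,3,4,1,1]
Step 11: insert st at [2, 11, 17, 19] -> counters=[0,1,4,0,0,2,1,0,1,1,1,2,1,4,4,0,2,2,0,4,4,1,1]
Step 12: delete j at [8, 13, 21, 22] -> counters=[0,1,4,0,0,2,1,0,0,1,1,2,1,3,4,0,2,2,0,4,4,0,0]
Step 13: insert bvj at [2, 5, 14, 20] -> counters=[0,1,5,0,0,3,1,0,0,1,1,2,1,3,5,0,2,2,0,4,5,0,0]
Query fok: check counters[6]=1 counters[11]=2 counters[14]=5 counters[15]=0 -> no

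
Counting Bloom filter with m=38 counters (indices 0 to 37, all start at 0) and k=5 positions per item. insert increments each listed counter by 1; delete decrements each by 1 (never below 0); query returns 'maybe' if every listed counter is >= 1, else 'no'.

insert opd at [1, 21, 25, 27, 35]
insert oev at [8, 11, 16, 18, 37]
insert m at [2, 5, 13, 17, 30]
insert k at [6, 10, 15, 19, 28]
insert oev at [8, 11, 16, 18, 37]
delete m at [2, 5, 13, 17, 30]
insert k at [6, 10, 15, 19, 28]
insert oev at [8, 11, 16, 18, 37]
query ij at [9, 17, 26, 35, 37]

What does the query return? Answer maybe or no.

Answer: no

Derivation:
Step 1: insert opd at [1, 21, 25, 27, 35] -> counters=[0,1,0,0,0,0,0,0,0,0,0,0,0,0,0,0,0,0,0,0,0,1,0,0,0,1,0,1,0,0,0,0,0,0,0,1,0,0]
Step 2: insert oev at [8, 11, 16, 18, 37] -> counters=[0,1,0,0,0,0,0,0,1,0,0,1,0,0,0,0,1,0,1,0,0,1,0,0,0,1,0,1,0,0,0,0,0,0,0,1,0,1]
Step 3: insert m at [2, 5, 13, 17, 30] -> counters=[0,1,1,0,0,1,0,0,1,0,0,1,0,1,0,0,1,1,1,0,0,1,0,0,0,1,0,1,0,0,1,0,0,0,0,1,0,1]
Step 4: insert k at [6, 10, 15, 19, 28] -> counters=[0,1,1,0,0,1,1,0,1,0,1,1,0,1,0,1,1,1,1,1,0,1,0,0,0,1,0,1,1,0,1,0,0,0,0,1,0,1]
Step 5: insert oev at [8, 11, 16, 18, 37] -> counters=[0,1,1,0,0,1,1,0,2,0,1,2,0,1,0,1,2,1,2,1,0,1,0,0,0,1,0,1,1,0,1,0,0,0,0,1,0,2]
Step 6: delete m at [2, 5, 13, 17, 30] -> counters=[0,1,0,0,0,0,1,0,2,0,1,2,0,0,0,1,2,0,2,1,0,1,0,0,0,1,0,1,1,0,0,0,0,0,0,1,0,2]
Step 7: insert k at [6, 10, 15, 19, 28] -> counters=[0,1,0,0,0,0,2,0,2,0,2,2,0,0,0,2,2,0,2,2,0,1,0,0,0,1,0,1,2,0,0,0,0,0,0,1,0,2]
Step 8: insert oev at [8, 11, 16, 18, 37] -> counters=[0,1,0,0,0,0,2,0,3,0,2,3,0,0,0,2,3,0,3,2,0,1,0,0,0,1,0,1,2,0,0,0,0,0,0,1,0,3]
Query ij: check counters[9]=0 counters[17]=0 counters[26]=0 counters[35]=1 counters[37]=3 -> no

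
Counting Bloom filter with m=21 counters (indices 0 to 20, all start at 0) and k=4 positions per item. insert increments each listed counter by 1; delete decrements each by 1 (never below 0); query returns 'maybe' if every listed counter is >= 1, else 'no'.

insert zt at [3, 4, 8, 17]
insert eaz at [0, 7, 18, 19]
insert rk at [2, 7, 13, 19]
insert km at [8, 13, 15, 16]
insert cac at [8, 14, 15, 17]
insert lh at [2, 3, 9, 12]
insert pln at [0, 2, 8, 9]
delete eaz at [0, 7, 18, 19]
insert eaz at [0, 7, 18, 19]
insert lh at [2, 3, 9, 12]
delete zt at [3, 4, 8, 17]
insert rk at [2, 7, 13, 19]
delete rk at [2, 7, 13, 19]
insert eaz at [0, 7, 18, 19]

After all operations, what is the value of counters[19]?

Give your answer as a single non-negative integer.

Answer: 3

Derivation:
Step 1: insert zt at [3, 4, 8, 17] -> counters=[0,0,0,1,1,0,0,0,1,0,0,0,0,0,0,0,0,1,0,0,0]
Step 2: insert eaz at [0, 7, 18, 19] -> counters=[1,0,0,1,1,0,0,1,1,0,0,0,0,0,0,0,0,1,1,1,0]
Step 3: insert rk at [2, 7, 13, 19] -> counters=[1,0,1,1,1,0,0,2,1,0,0,0,0,1,0,0,0,1,1,2,0]
Step 4: insert km at [8, 13, 15, 16] -> counters=[1,0,1,1,1,0,0,2,2,0,0,0,0,2,0,1,1,1,1,2,0]
Step 5: insert cac at [8, 14, 15, 17] -> counters=[1,0,1,1,1,0,0,2,3,0,0,0,0,2,1,2,1,2,1,2,0]
Step 6: insert lh at [2, 3, 9, 12] -> counters=[1,0,2,2,1,0,0,2,3,1,0,0,1,2,1,2,1,2,1,2,0]
Step 7: insert pln at [0, 2, 8, 9] -> counters=[2,0,3,2,1,0,0,2,4,2,0,0,1,2,1,2,1,2,1,2,0]
Step 8: delete eaz at [0, 7, 18, 19] -> counters=[1,0,3,2,1,0,0,1,4,2,0,0,1,2,1,2,1,2,0,1,0]
Step 9: insert eaz at [0, 7, 18, 19] -> counters=[2,0,3,2,1,0,0,2,4,2,0,0,1,2,1,2,1,2,1,2,0]
Step 10: insert lh at [2, 3, 9, 12] -> counters=[2,0,4,3,1,0,0,2,4,3,0,0,2,2,1,2,1,2,1,2,0]
Step 11: delete zt at [3, 4, 8, 17] -> counters=[2,0,4,2,0,0,0,2,3,3,0,0,2,2,1,2,1,1,1,2,0]
Step 12: insert rk at [2, 7, 13, 19] -> counters=[2,0,5,2,0,0,0,3,3,3,0,0,2,3,1,2,1,1,1,3,0]
Step 13: delete rk at [2, 7, 13, 19] -> counters=[2,0,4,2,0,0,0,2,3,3,0,0,2,2,1,2,1,1,1,2,0]
Step 14: insert eaz at [0, 7, 18, 19] -> counters=[3,0,4,2,0,0,0,3,3,3,0,0,2,2,1,2,1,1,2,3,0]
Final counters=[3,0,4,2,0,0,0,3,3,3,0,0,2,2,1,2,1,1,2,3,0] -> counters[19]=3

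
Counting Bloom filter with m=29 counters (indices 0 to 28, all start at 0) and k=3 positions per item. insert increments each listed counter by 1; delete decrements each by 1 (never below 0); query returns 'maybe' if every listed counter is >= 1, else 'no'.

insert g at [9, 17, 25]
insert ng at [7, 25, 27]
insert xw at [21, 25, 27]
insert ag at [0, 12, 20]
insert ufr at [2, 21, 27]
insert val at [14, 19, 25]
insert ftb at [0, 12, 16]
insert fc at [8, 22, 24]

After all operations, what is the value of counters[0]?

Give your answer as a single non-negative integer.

Answer: 2

Derivation:
Step 1: insert g at [9, 17, 25] -> counters=[0,0,0,0,0,0,0,0,0,1,0,0,0,0,0,0,0,1,0,0,0,0,0,0,0,1,0,0,0]
Step 2: insert ng at [7, 25, 27] -> counters=[0,0,0,0,0,0,0,1,0,1,0,0,0,0,0,0,0,1,0,0,0,0,0,0,0,2,0,1,0]
Step 3: insert xw at [21, 25, 27] -> counters=[0,0,0,0,0,0,0,1,0,1,0,0,0,0,0,0,0,1,0,0,0,1,0,0,0,3,0,2,0]
Step 4: insert ag at [0, 12, 20] -> counters=[1,0,0,0,0,0,0,1,0,1,0,0,1,0,0,0,0,1,0,0,1,1,0,0,0,3,0,2,0]
Step 5: insert ufr at [2, 21, 27] -> counters=[1,0,1,0,0,0,0,1,0,1,0,0,1,0,0,0,0,1,0,0,1,2,0,0,0,3,0,3,0]
Step 6: insert val at [14, 19, 25] -> counters=[1,0,1,0,0,0,0,1,0,1,0,0,1,0,1,0,0,1,0,1,1,2,0,0,0,4,0,3,0]
Step 7: insert ftb at [0, 12, 16] -> counters=[2,0,1,0,0,0,0,1,0,1,0,0,2,0,1,0,1,1,0,1,1,2,0,0,0,4,0,3,0]
Step 8: insert fc at [8, 22, 24] -> counters=[2,0,1,0,0,0,0,1,1,1,0,0,2,0,1,0,1,1,0,1,1,2,1,0,1,4,0,3,0]
Final counters=[2,0,1,0,0,0,0,1,1,1,0,0,2,0,1,0,1,1,0,1,1,2,1,0,1,4,0,3,0] -> counters[0]=2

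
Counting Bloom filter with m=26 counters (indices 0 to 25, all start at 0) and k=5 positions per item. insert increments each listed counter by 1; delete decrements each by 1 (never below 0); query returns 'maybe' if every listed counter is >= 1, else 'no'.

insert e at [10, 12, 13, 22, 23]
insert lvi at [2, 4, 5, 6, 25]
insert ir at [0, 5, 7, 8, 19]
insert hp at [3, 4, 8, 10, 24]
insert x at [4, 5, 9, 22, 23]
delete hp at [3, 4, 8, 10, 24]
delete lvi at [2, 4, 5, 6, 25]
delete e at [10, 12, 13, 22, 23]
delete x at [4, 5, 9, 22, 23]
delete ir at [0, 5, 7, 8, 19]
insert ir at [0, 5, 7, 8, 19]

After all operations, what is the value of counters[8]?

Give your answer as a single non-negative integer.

Step 1: insert e at [10, 12, 13, 22, 23] -> counters=[0,0,0,0,0,0,0,0,0,0,1,0,1,1,0,0,0,0,0,0,0,0,1,1,0,0]
Step 2: insert lvi at [2, 4, 5, 6, 25] -> counters=[0,0,1,0,1,1,1,0,0,0,1,0,1,1,0,0,0,0,0,0,0,0,1,1,0,1]
Step 3: insert ir at [0, 5, 7, 8, 19] -> counters=[1,0,1,0,1,2,1,1,1,0,1,0,1,1,0,0,0,0,0,1,0,0,1,1,0,1]
Step 4: insert hp at [3, 4, 8, 10, 24] -> counters=[1,0,1,1,2,2,1,1,2,0,2,0,1,1,0,0,0,0,0,1,0,0,1,1,1,1]
Step 5: insert x at [4, 5, 9, 22, 23] -> counters=[1,0,1,1,3,3,1,1,2,1,2,0,1,1,0,0,0,0,0,1,0,0,2,2,1,1]
Step 6: delete hp at [3, 4, 8, 10, 24] -> counters=[1,0,1,0,2,3,1,1,1,1,1,0,1,1,0,0,0,0,0,1,0,0,2,2,0,1]
Step 7: delete lvi at [2, 4, 5, 6, 25] -> counters=[1,0,0,0,1,2,0,1,1,1,1,0,1,1,0,0,0,0,0,1,0,0,2,2,0,0]
Step 8: delete e at [10, 12, 13, 22, 23] -> counters=[1,0,0,0,1,2,0,1,1,1,0,0,0,0,0,0,0,0,0,1,0,0,1,1,0,0]
Step 9: delete x at [4, 5, 9, 22, 23] -> counters=[1,0,0,0,0,1,0,1,1,0,0,0,0,0,0,0,0,0,0,1,0,0,0,0,0,0]
Step 10: delete ir at [0, 5, 7, 8, 19] -> counters=[0,0,0,0,0,0,0,0,0,0,0,0,0,0,0,0,0,0,0,0,0,0,0,0,0,0]
Step 11: insert ir at [0, 5, 7, 8, 19] -> counters=[1,0,0,0,0,1,0,1,1,0,0,0,0,0,0,0,0,0,0,1,0,0,0,0,0,0]
Final counters=[1,0,0,0,0,1,0,1,1,0,0,0,0,0,0,0,0,0,0,1,0,0,0,0,0,0] -> counters[8]=1

Answer: 1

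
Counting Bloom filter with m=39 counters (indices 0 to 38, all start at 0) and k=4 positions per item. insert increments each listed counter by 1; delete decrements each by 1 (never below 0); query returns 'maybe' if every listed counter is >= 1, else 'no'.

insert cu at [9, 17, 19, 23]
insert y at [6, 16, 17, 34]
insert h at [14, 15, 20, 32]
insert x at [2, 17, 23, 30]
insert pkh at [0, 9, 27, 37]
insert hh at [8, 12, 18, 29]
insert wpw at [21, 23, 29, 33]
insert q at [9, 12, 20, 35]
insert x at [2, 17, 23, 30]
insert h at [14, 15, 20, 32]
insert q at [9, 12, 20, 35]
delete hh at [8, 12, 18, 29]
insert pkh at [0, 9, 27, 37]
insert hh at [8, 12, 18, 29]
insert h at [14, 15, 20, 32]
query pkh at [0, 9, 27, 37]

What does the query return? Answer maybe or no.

Step 1: insert cu at [9, 17, 19, 23] -> counters=[0,0,0,0,0,0,0,0,0,1,0,0,0,0,0,0,0,1,0,1,0,0,0,1,0,0,0,0,0,0,0,0,0,0,0,0,0,0,0]
Step 2: insert y at [6, 16, 17, 34] -> counters=[0,0,0,0,0,0,1,0,0,1,0,0,0,0,0,0,1,2,0,1,0,0,0,1,0,0,0,0,0,0,0,0,0,0,1,0,0,0,0]
Step 3: insert h at [14, 15, 20, 32] -> counters=[0,0,0,0,0,0,1,0,0,1,0,0,0,0,1,1,1,2,0,1,1,0,0,1,0,0,0,0,0,0,0,0,1,0,1,0,0,0,0]
Step 4: insert x at [2, 17, 23, 30] -> counters=[0,0,1,0,0,0,1,0,0,1,0,0,0,0,1,1,1,3,0,1,1,0,0,2,0,0,0,0,0,0,1,0,1,0,1,0,0,0,0]
Step 5: insert pkh at [0, 9, 27, 37] -> counters=[1,0,1,0,0,0,1,0,0,2,0,0,0,0,1,1,1,3,0,1,1,0,0,2,0,0,0,1,0,0,1,0,1,0,1,0,0,1,0]
Step 6: insert hh at [8, 12, 18, 29] -> counters=[1,0,1,0,0,0,1,0,1,2,0,0,1,0,1,1,1,3,1,1,1,0,0,2,0,0,0,1,0,1,1,0,1,0,1,0,0,1,0]
Step 7: insert wpw at [21, 23, 29, 33] -> counters=[1,0,1,0,0,0,1,0,1,2,0,0,1,0,1,1,1,3,1,1,1,1,0,3,0,0,0,1,0,2,1,0,1,1,1,0,0,1,0]
Step 8: insert q at [9, 12, 20, 35] -> counters=[1,0,1,0,0,0,1,0,1,3,0,0,2,0,1,1,1,3,1,1,2,1,0,3,0,0,0,1,0,2,1,0,1,1,1,1,0,1,0]
Step 9: insert x at [2, 17, 23, 30] -> counters=[1,0,2,0,0,0,1,0,1,3,0,0,2,0,1,1,1,4,1,1,2,1,0,4,0,0,0,1,0,2,2,0,1,1,1,1,0,1,0]
Step 10: insert h at [14, 15, 20, 32] -> counters=[1,0,2,0,0,0,1,0,1,3,0,0,2,0,2,2,1,4,1,1,3,1,0,4,0,0,0,1,0,2,2,0,2,1,1,1,0,1,0]
Step 11: insert q at [9, 12, 20, 35] -> counters=[1,0,2,0,0,0,1,0,1,4,0,0,3,0,2,2,1,4,1,1,4,1,0,4,0,0,0,1,0,2,2,0,2,1,1,2,0,1,0]
Step 12: delete hh at [8, 12, 18, 29] -> counters=[1,0,2,0,0,0,1,0,0,4,0,0,2,0,2,2,1,4,0,1,4,1,0,4,0,0,0,1,0,1,2,0,2,1,1,2,0,1,0]
Step 13: insert pkh at [0, 9, 27, 37] -> counters=[2,0,2,0,0,0,1,0,0,5,0,0,2,0,2,2,1,4,0,1,4,1,0,4,0,0,0,2,0,1,2,0,2,1,1,2,0,2,0]
Step 14: insert hh at [8, 12, 18, 29] -> counters=[2,0,2,0,0,0,1,0,1,5,0,0,3,0,2,2,1,4,1,1,4,1,0,4,0,0,0,2,0,2,2,0,2,1,1,2,0,2,0]
Step 15: insert h at [14, 15, 20, 32] -> counters=[2,0,2,0,0,0,1,0,1,5,0,0,3,0,3,3,1,4,1,1,5,1,0,4,0,0,0,2,0,2,2,0,3,1,1,2,0,2,0]
Query pkh: check counters[0]=2 counters[9]=5 counters[27]=2 counters[37]=2 -> maybe

Answer: maybe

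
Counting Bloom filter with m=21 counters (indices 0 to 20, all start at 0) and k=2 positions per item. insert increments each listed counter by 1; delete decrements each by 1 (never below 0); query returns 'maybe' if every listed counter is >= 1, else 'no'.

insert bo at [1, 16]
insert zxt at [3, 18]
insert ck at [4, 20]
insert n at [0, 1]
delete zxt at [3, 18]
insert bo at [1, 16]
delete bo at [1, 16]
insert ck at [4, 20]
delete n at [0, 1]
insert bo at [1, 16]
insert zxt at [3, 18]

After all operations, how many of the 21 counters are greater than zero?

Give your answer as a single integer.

Answer: 6

Derivation:
Step 1: insert bo at [1, 16] -> counters=[0,1,0,0,0,0,0,0,0,0,0,0,0,0,0,0,1,0,0,0,0]
Step 2: insert zxt at [3, 18] -> counters=[0,1,0,1,0,0,0,0,0,0,0,0,0,0,0,0,1,0,1,0,0]
Step 3: insert ck at [4, 20] -> counters=[0,1,0,1,1,0,0,0,0,0,0,0,0,0,0,0,1,0,1,0,1]
Step 4: insert n at [0, 1] -> counters=[1,2,0,1,1,0,0,0,0,0,0,0,0,0,0,0,1,0,1,0,1]
Step 5: delete zxt at [3, 18] -> counters=[1,2,0,0,1,0,0,0,0,0,0,0,0,0,0,0,1,0,0,0,1]
Step 6: insert bo at [1, 16] -> counters=[1,3,0,0,1,0,0,0,0,0,0,0,0,0,0,0,2,0,0,0,1]
Step 7: delete bo at [1, 16] -> counters=[1,2,0,0,1,0,0,0,0,0,0,0,0,0,0,0,1,0,0,0,1]
Step 8: insert ck at [4, 20] -> counters=[1,2,0,0,2,0,0,0,0,0,0,0,0,0,0,0,1,0,0,0,2]
Step 9: delete n at [0, 1] -> counters=[0,1,0,0,2,0,0,0,0,0,0,0,0,0,0,0,1,0,0,0,2]
Step 10: insert bo at [1, 16] -> counters=[0,2,0,0,2,0,0,0,0,0,0,0,0,0,0,0,2,0,0,0,2]
Step 11: insert zxt at [3, 18] -> counters=[0,2,0,1,2,0,0,0,0,0,0,0,0,0,0,0,2,0,1,0,2]
Final counters=[0,2,0,1,2,0,0,0,0,0,0,0,0,0,0,0,2,0,1,0,2] -> 6 nonzero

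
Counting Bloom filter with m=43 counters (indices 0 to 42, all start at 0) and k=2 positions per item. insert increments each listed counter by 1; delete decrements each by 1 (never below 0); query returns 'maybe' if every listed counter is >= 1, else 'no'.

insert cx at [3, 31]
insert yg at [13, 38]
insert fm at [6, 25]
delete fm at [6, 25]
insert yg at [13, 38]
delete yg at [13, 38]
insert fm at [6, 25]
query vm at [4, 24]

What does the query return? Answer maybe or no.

Step 1: insert cx at [3, 31] -> counters=[0,0,0,1,0,0,0,0,0,0,0,0,0,0,0,0,0,0,0,0,0,0,0,0,0,0,0,0,0,0,0,1,0,0,0,0,0,0,0,0,0,0,0]
Step 2: insert yg at [13, 38] -> counters=[0,0,0,1,0,0,0,0,0,0,0,0,0,1,0,0,0,0,0,0,0,0,0,0,0,0,0,0,0,0,0,1,0,0,0,0,0,0,1,0,0,0,0]
Step 3: insert fm at [6, 25] -> counters=[0,0,0,1,0,0,1,0,0,0,0,0,0,1,0,0,0,0,0,0,0,0,0,0,0,1,0,0,0,0,0,1,0,0,0,0,0,0,1,0,0,0,0]
Step 4: delete fm at [6, 25] -> counters=[0,0,0,1,0,0,0,0,0,0,0,0,0,1,0,0,0,0,0,0,0,0,0,0,0,0,0,0,0,0,0,1,0,0,0,0,0,0,1,0,0,0,0]
Step 5: insert yg at [13, 38] -> counters=[0,0,0,1,0,0,0,0,0,0,0,0,0,2,0,0,0,0,0,0,0,0,0,0,0,0,0,0,0,0,0,1,0,0,0,0,0,0,2,0,0,0,0]
Step 6: delete yg at [13, 38] -> counters=[0,0,0,1,0,0,0,0,0,0,0,0,0,1,0,0,0,0,0,0,0,0,0,0,0,0,0,0,0,0,0,1,0,0,0,0,0,0,1,0,0,0,0]
Step 7: insert fm at [6, 25] -> counters=[0,0,0,1,0,0,1,0,0,0,0,0,0,1,0,0,0,0,0,0,0,0,0,0,0,1,0,0,0,0,0,1,0,0,0,0,0,0,1,0,0,0,0]
Query vm: check counters[4]=0 counters[24]=0 -> no

Answer: no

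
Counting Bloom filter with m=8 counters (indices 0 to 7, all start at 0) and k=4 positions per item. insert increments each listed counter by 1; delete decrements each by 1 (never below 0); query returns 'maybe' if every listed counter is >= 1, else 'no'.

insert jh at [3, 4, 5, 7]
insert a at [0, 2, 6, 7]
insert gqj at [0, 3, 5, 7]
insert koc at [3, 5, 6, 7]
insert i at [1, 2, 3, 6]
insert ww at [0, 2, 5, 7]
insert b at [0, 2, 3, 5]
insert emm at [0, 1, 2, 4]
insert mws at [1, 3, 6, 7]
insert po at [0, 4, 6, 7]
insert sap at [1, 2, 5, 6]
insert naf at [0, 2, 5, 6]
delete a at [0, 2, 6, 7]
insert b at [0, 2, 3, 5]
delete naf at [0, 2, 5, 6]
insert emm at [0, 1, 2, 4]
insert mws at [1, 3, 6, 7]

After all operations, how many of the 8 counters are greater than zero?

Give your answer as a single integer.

Answer: 8

Derivation:
Step 1: insert jh at [3, 4, 5, 7] -> counters=[0,0,0,1,1,1,0,1]
Step 2: insert a at [0, 2, 6, 7] -> counters=[1,0,1,1,1,1,1,2]
Step 3: insert gqj at [0, 3, 5, 7] -> counters=[2,0,1,2,1,2,1,3]
Step 4: insert koc at [3, 5, 6, 7] -> counters=[2,0,1,3,1,3,2,4]
Step 5: insert i at [1, 2, 3, 6] -> counters=[2,1,2,4,1,3,3,4]
Step 6: insert ww at [0, 2, 5, 7] -> counters=[3,1,3,4,1,4,3,5]
Step 7: insert b at [0, 2, 3, 5] -> counters=[4,1,4,5,1,5,3,5]
Step 8: insert emm at [0, 1, 2, 4] -> counters=[5,2,5,5,2,5,3,5]
Step 9: insert mws at [1, 3, 6, 7] -> counters=[5,3,5,6,2,5,4,6]
Step 10: insert po at [0, 4, 6, 7] -> counters=[6,3,5,6,3,5,5,7]
Step 11: insert sap at [1, 2, 5, 6] -> counters=[6,4,6,6,3,6,6,7]
Step 12: insert naf at [0, 2, 5, 6] -> counters=[7,4,7,6,3,7,7,7]
Step 13: delete a at [0, 2, 6, 7] -> counters=[6,4,6,6,3,7,6,6]
Step 14: insert b at [0, 2, 3, 5] -> counters=[7,4,7,7,3,8,6,6]
Step 15: delete naf at [0, 2, 5, 6] -> counters=[6,4,6,7,3,7,5,6]
Step 16: insert emm at [0, 1, 2, 4] -> counters=[7,5,7,7,4,7,5,6]
Step 17: insert mws at [1, 3, 6, 7] -> counters=[7,6,7,8,4,7,6,7]
Final counters=[7,6,7,8,4,7,6,7] -> 8 nonzero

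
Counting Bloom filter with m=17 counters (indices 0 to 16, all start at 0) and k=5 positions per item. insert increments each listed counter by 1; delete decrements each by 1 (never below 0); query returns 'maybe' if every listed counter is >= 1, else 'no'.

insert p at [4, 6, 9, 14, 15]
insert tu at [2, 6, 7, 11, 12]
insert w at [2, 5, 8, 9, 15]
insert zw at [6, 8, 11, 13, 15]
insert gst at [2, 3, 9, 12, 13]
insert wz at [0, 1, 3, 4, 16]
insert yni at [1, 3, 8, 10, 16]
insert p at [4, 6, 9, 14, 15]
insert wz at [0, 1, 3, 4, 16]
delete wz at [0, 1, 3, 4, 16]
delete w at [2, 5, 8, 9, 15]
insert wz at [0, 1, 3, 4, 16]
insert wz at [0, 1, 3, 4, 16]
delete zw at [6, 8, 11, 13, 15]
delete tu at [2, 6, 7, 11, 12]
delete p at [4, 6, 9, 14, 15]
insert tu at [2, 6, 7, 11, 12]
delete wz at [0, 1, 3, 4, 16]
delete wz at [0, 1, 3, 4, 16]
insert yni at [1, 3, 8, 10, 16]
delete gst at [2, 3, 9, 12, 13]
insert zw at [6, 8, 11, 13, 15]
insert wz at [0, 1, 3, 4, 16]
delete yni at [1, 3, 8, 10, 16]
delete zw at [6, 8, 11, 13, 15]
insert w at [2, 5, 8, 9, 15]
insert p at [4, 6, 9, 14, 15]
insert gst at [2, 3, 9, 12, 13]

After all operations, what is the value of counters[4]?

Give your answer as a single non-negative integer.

Step 1: insert p at [4, 6, 9, 14, 15] -> counters=[0,0,0,0,1,0,1,0,0,1,0,0,0,0,1,1,0]
Step 2: insert tu at [2, 6, 7, 11, 12] -> counters=[0,0,1,0,1,0,2,1,0,1,0,1,1,0,1,1,0]
Step 3: insert w at [2, 5, 8, 9, 15] -> counters=[0,0,2,0,1,1,2,1,1,2,0,1,1,0,1,2,0]
Step 4: insert zw at [6, 8, 11, 13, 15] -> counters=[0,0,2,0,1,1,3,1,2,2,0,2,1,1,1,3,0]
Step 5: insert gst at [2, 3, 9, 12, 13] -> counters=[0,0,3,1,1,1,3,1,2,3,0,2,2,2,1,3,0]
Step 6: insert wz at [0, 1, 3, 4, 16] -> counters=[1,1,3,2,2,1,3,1,2,3,0,2,2,2,1,3,1]
Step 7: insert yni at [1, 3, 8, 10, 16] -> counters=[1,2,3,3,2,1,3,1,3,3,1,2,2,2,1,3,2]
Step 8: insert p at [4, 6, 9, 14, 15] -> counters=[1,2,3,3,3,1,4,1,3,4,1,2,2,2,2,4,2]
Step 9: insert wz at [0, 1, 3, 4, 16] -> counters=[2,3,3,4,4,1,4,1,3,4,1,2,2,2,2,4,3]
Step 10: delete wz at [0, 1, 3, 4, 16] -> counters=[1,2,3,3,3,1,4,1,3,4,1,2,2,2,2,4,2]
Step 11: delete w at [2, 5, 8, 9, 15] -> counters=[1,2,2,3,3,0,4,1,2,3,1,2,2,2,2,3,2]
Step 12: insert wz at [0, 1, 3, 4, 16] -> counters=[2,3,2,4,4,0,4,1,2,3,1,2,2,2,2,3,3]
Step 13: insert wz at [0, 1, 3, 4, 16] -> counters=[3,4,2,5,5,0,4,1,2,3,1,2,2,2,2,3,4]
Step 14: delete zw at [6, 8, 11, 13, 15] -> counters=[3,4,2,5,5,0,3,1,1,3,1,1,2,1,2,2,4]
Step 15: delete tu at [2, 6, 7, 11, 12] -> counters=[3,4,1,5,5,0,2,0,1,3,1,0,1,1,2,2,4]
Step 16: delete p at [4, 6, 9, 14, 15] -> counters=[3,4,1,5,4,0,1,0,1,2,1,0,1,1,1,1,4]
Step 17: insert tu at [2, 6, 7, 11, 12] -> counters=[3,4,2,5,4,0,2,1,1,2,1,1,2,1,1,1,4]
Step 18: delete wz at [0, 1, 3, 4, 16] -> counters=[2,3,2,4,3,0,2,1,1,2,1,1,2,1,1,1,3]
Step 19: delete wz at [0, 1, 3, 4, 16] -> counters=[1,2,2,3,2,0,2,1,1,2,1,1,2,1,1,1,2]
Step 20: insert yni at [1, 3, 8, 10, 16] -> counters=[1,3,2,4,2,0,2,1,2,2,2,1,2,1,1,1,3]
Step 21: delete gst at [2, 3, 9, 12, 13] -> counters=[1,3,1,3,2,0,2,1,2,1,2,1,1,0,1,1,3]
Step 22: insert zw at [6, 8, 11, 13, 15] -> counters=[1,3,1,3,2,0,3,1,3,1,2,2,1,1,1,2,3]
Step 23: insert wz at [0, 1, 3, 4, 16] -> counters=[2,4,1,4,3,0,3,1,3,1,2,2,1,1,1,2,4]
Step 24: delete yni at [1, 3, 8, 10, 16] -> counters=[2,3,1,3,3,0,3,1,2,1,1,2,1,1,1,2,3]
Step 25: delete zw at [6, 8, 11, 13, 15] -> counters=[2,3,1,3,3,0,2,1,1,1,1,1,1,0,1,1,3]
Step 26: insert w at [2, 5, 8, 9, 15] -> counters=[2,3,2,3,3,1,2,1,2,2,1,1,1,0,1,2,3]
Step 27: insert p at [4, 6, 9, 14, 15] -> counters=[2,3,2,3,4,1,3,1,2,3,1,1,1,0,2,3,3]
Step 28: insert gst at [2, 3, 9, 12, 13] -> counters=[2,3,3,4,4,1,3,1,2,4,1,1,2,1,2,3,3]
Final counters=[2,3,3,4,4,1,3,1,2,4,1,1,2,1,2,3,3] -> counters[4]=4

Answer: 4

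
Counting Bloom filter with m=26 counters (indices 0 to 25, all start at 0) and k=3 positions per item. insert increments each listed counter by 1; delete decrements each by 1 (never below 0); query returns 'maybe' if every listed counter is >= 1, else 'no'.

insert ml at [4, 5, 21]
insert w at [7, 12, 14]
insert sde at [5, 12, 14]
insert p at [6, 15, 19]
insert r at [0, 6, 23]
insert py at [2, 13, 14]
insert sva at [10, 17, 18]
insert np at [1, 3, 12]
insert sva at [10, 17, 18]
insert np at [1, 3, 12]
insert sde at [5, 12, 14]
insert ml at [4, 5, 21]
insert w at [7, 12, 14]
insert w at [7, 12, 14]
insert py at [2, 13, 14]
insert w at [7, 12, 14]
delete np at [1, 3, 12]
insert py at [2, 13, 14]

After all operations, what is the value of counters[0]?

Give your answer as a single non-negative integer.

Answer: 1

Derivation:
Step 1: insert ml at [4, 5, 21] -> counters=[0,0,0,0,1,1,0,0,0,0,0,0,0,0,0,0,0,0,0,0,0,1,0,0,0,0]
Step 2: insert w at [7, 12, 14] -> counters=[0,0,0,0,1,1,0,1,0,0,0,0,1,0,1,0,0,0,0,0,0,1,0,0,0,0]
Step 3: insert sde at [5, 12, 14] -> counters=[0,0,0,0,1,2,0,1,0,0,0,0,2,0,2,0,0,0,0,0,0,1,0,0,0,0]
Step 4: insert p at [6, 15, 19] -> counters=[0,0,0,0,1,2,1,1,0,0,0,0,2,0,2,1,0,0,0,1,0,1,0,0,0,0]
Step 5: insert r at [0, 6, 23] -> counters=[1,0,0,0,1,2,2,1,0,0,0,0,2,0,2,1,0,0,0,1,0,1,0,1,0,0]
Step 6: insert py at [2, 13, 14] -> counters=[1,0,1,0,1,2,2,1,0,0,0,0,2,1,3,1,0,0,0,1,0,1,0,1,0,0]
Step 7: insert sva at [10, 17, 18] -> counters=[1,0,1,0,1,2,2,1,0,0,1,0,2,1,3,1,0,1,1,1,0,1,0,1,0,0]
Step 8: insert np at [1, 3, 12] -> counters=[1,1,1,1,1,2,2,1,0,0,1,0,3,1,3,1,0,1,1,1,0,1,0,1,0,0]
Step 9: insert sva at [10, 17, 18] -> counters=[1,1,1,1,1,2,2,1,0,0,2,0,3,1,3,1,0,2,2,1,0,1,0,1,0,0]
Step 10: insert np at [1, 3, 12] -> counters=[1,2,1,2,1,2,2,1,0,0,2,0,4,1,3,1,0,2,2,1,0,1,0,1,0,0]
Step 11: insert sde at [5, 12, 14] -> counters=[1,2,1,2,1,3,2,1,0,0,2,0,5,1,4,1,0,2,2,1,0,1,0,1,0,0]
Step 12: insert ml at [4, 5, 21] -> counters=[1,2,1,2,2,4,2,1,0,0,2,0,5,1,4,1,0,2,2,1,0,2,0,1,0,0]
Step 13: insert w at [7, 12, 14] -> counters=[1,2,1,2,2,4,2,2,0,0,2,0,6,1,5,1,0,2,2,1,0,2,0,1,0,0]
Step 14: insert w at [7, 12, 14] -> counters=[1,2,1,2,2,4,2,3,0,0,2,0,7,1,6,1,0,2,2,1,0,2,0,1,0,0]
Step 15: insert py at [2, 13, 14] -> counters=[1,2,2,2,2,4,2,3,0,0,2,0,7,2,7,1,0,2,2,1,0,2,0,1,0,0]
Step 16: insert w at [7, 12, 14] -> counters=[1,2,2,2,2,4,2,4,0,0,2,0,8,2,8,1,0,2,2,1,0,2,0,1,0,0]
Step 17: delete np at [1, 3, 12] -> counters=[1,1,2,1,2,4,2,4,0,0,2,0,7,2,8,1,0,2,2,1,0,2,0,1,0,0]
Step 18: insert py at [2, 13, 14] -> counters=[1,1,3,1,2,4,2,4,0,0,2,0,7,3,9,1,0,2,2,1,0,2,0,1,0,0]
Final counters=[1,1,3,1,2,4,2,4,0,0,2,0,7,3,9,1,0,2,2,1,0,2,0,1,0,0] -> counters[0]=1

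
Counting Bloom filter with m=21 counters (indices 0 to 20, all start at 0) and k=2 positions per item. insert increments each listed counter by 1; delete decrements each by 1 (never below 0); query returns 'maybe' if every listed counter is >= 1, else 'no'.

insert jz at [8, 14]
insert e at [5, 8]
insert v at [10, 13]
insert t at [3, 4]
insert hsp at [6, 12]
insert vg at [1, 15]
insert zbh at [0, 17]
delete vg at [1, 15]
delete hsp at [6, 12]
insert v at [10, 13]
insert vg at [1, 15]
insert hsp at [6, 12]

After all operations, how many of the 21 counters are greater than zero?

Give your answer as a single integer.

Step 1: insert jz at [8, 14] -> counters=[0,0,0,0,0,0,0,0,1,0,0,0,0,0,1,0,0,0,0,0,0]
Step 2: insert e at [5, 8] -> counters=[0,0,0,0,0,1,0,0,2,0,0,0,0,0,1,0,0,0,0,0,0]
Step 3: insert v at [10, 13] -> counters=[0,0,0,0,0,1,0,0,2,0,1,0,0,1,1,0,0,0,0,0,0]
Step 4: insert t at [3, 4] -> counters=[0,0,0,1,1,1,0,0,2,0,1,0,0,1,1,0,0,0,0,0,0]
Step 5: insert hsp at [6, 12] -> counters=[0,0,0,1,1,1,1,0,2,0,1,0,1,1,1,0,0,0,0,0,0]
Step 6: insert vg at [1, 15] -> counters=[0,1,0,1,1,1,1,0,2,0,1,0,1,1,1,1,0,0,0,0,0]
Step 7: insert zbh at [0, 17] -> counters=[1,1,0,1,1,1,1,0,2,0,1,0,1,1,1,1,0,1,0,0,0]
Step 8: delete vg at [1, 15] -> counters=[1,0,0,1,1,1,1,0,2,0,1,0,1,1,1,0,0,1,0,0,0]
Step 9: delete hsp at [6, 12] -> counters=[1,0,0,1,1,1,0,0,2,0,1,0,0,1,1,0,0,1,0,0,0]
Step 10: insert v at [10, 13] -> counters=[1,0,0,1,1,1,0,0,2,0,2,0,0,2,1,0,0,1,0,0,0]
Step 11: insert vg at [1, 15] -> counters=[1,1,0,1,1,1,0,0,2,0,2,0,0,2,1,1,0,1,0,0,0]
Step 12: insert hsp at [6, 12] -> counters=[1,1,0,1,1,1,1,0,2,0,2,0,1,2,1,1,0,1,0,0,0]
Final counters=[1,1,0,1,1,1,1,0,2,0,2,0,1,2,1,1,0,1,0,0,0] -> 13 nonzero

Answer: 13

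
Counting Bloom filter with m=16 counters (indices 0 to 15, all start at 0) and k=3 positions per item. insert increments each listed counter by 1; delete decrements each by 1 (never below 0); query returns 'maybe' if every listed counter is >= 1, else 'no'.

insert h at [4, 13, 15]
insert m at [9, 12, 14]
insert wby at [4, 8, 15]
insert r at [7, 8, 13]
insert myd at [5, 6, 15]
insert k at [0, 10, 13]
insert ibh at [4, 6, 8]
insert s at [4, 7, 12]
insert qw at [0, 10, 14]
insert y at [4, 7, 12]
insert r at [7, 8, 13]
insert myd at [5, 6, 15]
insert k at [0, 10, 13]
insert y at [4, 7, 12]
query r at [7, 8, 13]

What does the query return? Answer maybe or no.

Answer: maybe

Derivation:
Step 1: insert h at [4, 13, 15] -> counters=[0,0,0,0,1,0,0,0,0,0,0,0,0,1,0,1]
Step 2: insert m at [9, 12, 14] -> counters=[0,0,0,0,1,0,0,0,0,1,0,0,1,1,1,1]
Step 3: insert wby at [4, 8, 15] -> counters=[0,0,0,0,2,0,0,0,1,1,0,0,1,1,1,2]
Step 4: insert r at [7, 8, 13] -> counters=[0,0,0,0,2,0,0,1,2,1,0,0,1,2,1,2]
Step 5: insert myd at [5, 6, 15] -> counters=[0,0,0,0,2,1,1,1,2,1,0,0,1,2,1,3]
Step 6: insert k at [0, 10, 13] -> counters=[1,0,0,0,2,1,1,1,2,1,1,0,1,3,1,3]
Step 7: insert ibh at [4, 6, 8] -> counters=[1,0,0,0,3,1,2,1,3,1,1,0,1,3,1,3]
Step 8: insert s at [4, 7, 12] -> counters=[1,0,0,0,4,1,2,2,3,1,1,0,2,3,1,3]
Step 9: insert qw at [0, 10, 14] -> counters=[2,0,0,0,4,1,2,2,3,1,2,0,2,3,2,3]
Step 10: insert y at [4, 7, 12] -> counters=[2,0,0,0,5,1,2,3,3,1,2,0,3,3,2,3]
Step 11: insert r at [7, 8, 13] -> counters=[2,0,0,0,5,1,2,4,4,1,2,0,3,4,2,3]
Step 12: insert myd at [5, 6, 15] -> counters=[2,0,0,0,5,2,3,4,4,1,2,0,3,4,2,4]
Step 13: insert k at [0, 10, 13] -> counters=[3,0,0,0,5,2,3,4,4,1,3,0,3,5,2,4]
Step 14: insert y at [4, 7, 12] -> counters=[3,0,0,0,6,2,3,5,4,1,3,0,4,5,2,4]
Query r: check counters[7]=5 counters[8]=4 counters[13]=5 -> maybe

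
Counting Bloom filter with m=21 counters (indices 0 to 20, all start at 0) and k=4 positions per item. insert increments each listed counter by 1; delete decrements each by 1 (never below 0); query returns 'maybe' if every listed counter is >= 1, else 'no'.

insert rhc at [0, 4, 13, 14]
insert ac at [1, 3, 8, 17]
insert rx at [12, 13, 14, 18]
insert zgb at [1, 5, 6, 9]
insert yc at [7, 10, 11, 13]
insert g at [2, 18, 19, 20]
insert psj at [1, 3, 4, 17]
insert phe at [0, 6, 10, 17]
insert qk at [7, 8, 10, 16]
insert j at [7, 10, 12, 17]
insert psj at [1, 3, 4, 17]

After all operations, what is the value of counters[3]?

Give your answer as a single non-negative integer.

Step 1: insert rhc at [0, 4, 13, 14] -> counters=[1,0,0,0,1,0,0,0,0,0,0,0,0,1,1,0,0,0,0,0,0]
Step 2: insert ac at [1, 3, 8, 17] -> counters=[1,1,0,1,1,0,0,0,1,0,0,0,0,1,1,0,0,1,0,0,0]
Step 3: insert rx at [12, 13, 14, 18] -> counters=[1,1,0,1,1,0,0,0,1,0,0,0,1,2,2,0,0,1,1,0,0]
Step 4: insert zgb at [1, 5, 6, 9] -> counters=[1,2,0,1,1,1,1,0,1,1,0,0,1,2,2,0,0,1,1,0,0]
Step 5: insert yc at [7, 10, 11, 13] -> counters=[1,2,0,1,1,1,1,1,1,1,1,1,1,3,2,0,0,1,1,0,0]
Step 6: insert g at [2, 18, 19, 20] -> counters=[1,2,1,1,1,1,1,1,1,1,1,1,1,3,2,0,0,1,2,1,1]
Step 7: insert psj at [1, 3, 4, 17] -> counters=[1,3,1,2,2,1,1,1,1,1,1,1,1,3,2,0,0,2,2,1,1]
Step 8: insert phe at [0, 6, 10, 17] -> counters=[2,3,1,2,2,1,2,1,1,1,2,1,1,3,2,0,0,3,2,1,1]
Step 9: insert qk at [7, 8, 10, 16] -> counters=[2,3,1,2,2,1,2,2,2,1,3,1,1,3,2,0,1,3,2,1,1]
Step 10: insert j at [7, 10, 12, 17] -> counters=[2,3,1,2,2,1,2,3,2,1,4,1,2,3,2,0,1,4,2,1,1]
Step 11: insert psj at [1, 3, 4, 17] -> counters=[2,4,1,3,3,1,2,3,2,1,4,1,2,3,2,0,1,5,2,1,1]
Final counters=[2,4,1,3,3,1,2,3,2,1,4,1,2,3,2,0,1,5,2,1,1] -> counters[3]=3

Answer: 3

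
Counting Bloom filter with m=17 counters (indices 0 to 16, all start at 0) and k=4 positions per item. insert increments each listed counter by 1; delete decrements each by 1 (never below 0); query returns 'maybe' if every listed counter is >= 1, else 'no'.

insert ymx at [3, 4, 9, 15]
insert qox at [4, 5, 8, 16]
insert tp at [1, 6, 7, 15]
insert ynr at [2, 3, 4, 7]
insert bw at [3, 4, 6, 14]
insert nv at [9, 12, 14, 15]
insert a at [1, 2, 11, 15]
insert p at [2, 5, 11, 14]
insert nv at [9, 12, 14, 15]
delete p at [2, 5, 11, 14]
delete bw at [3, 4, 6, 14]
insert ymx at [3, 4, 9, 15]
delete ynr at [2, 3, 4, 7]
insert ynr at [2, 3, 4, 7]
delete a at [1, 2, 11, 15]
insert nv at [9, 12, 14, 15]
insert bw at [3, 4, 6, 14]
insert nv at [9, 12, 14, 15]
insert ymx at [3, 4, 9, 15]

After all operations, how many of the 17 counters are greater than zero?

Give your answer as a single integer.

Step 1: insert ymx at [3, 4, 9, 15] -> counters=[0,0,0,1,1,0,0,0,0,1,0,0,0,0,0,1,0]
Step 2: insert qox at [4, 5, 8, 16] -> counters=[0,0,0,1,2,1,0,0,1,1,0,0,0,0,0,1,1]
Step 3: insert tp at [1, 6, 7, 15] -> counters=[0,1,0,1,2,1,1,1,1,1,0,0,0,0,0,2,1]
Step 4: insert ynr at [2, 3, 4, 7] -> counters=[0,1,1,2,3,1,1,2,1,1,0,0,0,0,0,2,1]
Step 5: insert bw at [3, 4, 6, 14] -> counters=[0,1,1,3,4,1,2,2,1,1,0,0,0,0,1,2,1]
Step 6: insert nv at [9, 12, 14, 15] -> counters=[0,1,1,3,4,1,2,2,1,2,0,0,1,0,2,3,1]
Step 7: insert a at [1, 2, 11, 15] -> counters=[0,2,2,3,4,1,2,2,1,2,0,1,1,0,2,4,1]
Step 8: insert p at [2, 5, 11, 14] -> counters=[0,2,3,3,4,2,2,2,1,2,0,2,1,0,3,4,1]
Step 9: insert nv at [9, 12, 14, 15] -> counters=[0,2,3,3,4,2,2,2,1,3,0,2,2,0,4,5,1]
Step 10: delete p at [2, 5, 11, 14] -> counters=[0,2,2,3,4,1,2,2,1,3,0,1,2,0,3,5,1]
Step 11: delete bw at [3, 4, 6, 14] -> counters=[0,2,2,2,3,1,1,2,1,3,0,1,2,0,2,5,1]
Step 12: insert ymx at [3, 4, 9, 15] -> counters=[0,2,2,3,4,1,1,2,1,4,0,1,2,0,2,6,1]
Step 13: delete ynr at [2, 3, 4, 7] -> counters=[0,2,1,2,3,1,1,1,1,4,0,1,2,0,2,6,1]
Step 14: insert ynr at [2, 3, 4, 7] -> counters=[0,2,2,3,4,1,1,2,1,4,0,1,2,0,2,6,1]
Step 15: delete a at [1, 2, 11, 15] -> counters=[0,1,1,3,4,1,1,2,1,4,0,0,2,0,2,5,1]
Step 16: insert nv at [9, 12, 14, 15] -> counters=[0,1,1,3,4,1,1,2,1,5,0,0,3,0,3,6,1]
Step 17: insert bw at [3, 4, 6, 14] -> counters=[0,1,1,4,5,1,2,2,1,5,0,0,3,0,4,6,1]
Step 18: insert nv at [9, 12, 14, 15] -> counters=[0,1,1,4,5,1,2,2,1,6,0,0,4,0,5,7,1]
Step 19: insert ymx at [3, 4, 9, 15] -> counters=[0,1,1,5,6,1,2,2,1,7,0,0,4,0,5,8,1]
Final counters=[0,1,1,5,6,1,2,2,1,7,0,0,4,0,5,8,1] -> 13 nonzero

Answer: 13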